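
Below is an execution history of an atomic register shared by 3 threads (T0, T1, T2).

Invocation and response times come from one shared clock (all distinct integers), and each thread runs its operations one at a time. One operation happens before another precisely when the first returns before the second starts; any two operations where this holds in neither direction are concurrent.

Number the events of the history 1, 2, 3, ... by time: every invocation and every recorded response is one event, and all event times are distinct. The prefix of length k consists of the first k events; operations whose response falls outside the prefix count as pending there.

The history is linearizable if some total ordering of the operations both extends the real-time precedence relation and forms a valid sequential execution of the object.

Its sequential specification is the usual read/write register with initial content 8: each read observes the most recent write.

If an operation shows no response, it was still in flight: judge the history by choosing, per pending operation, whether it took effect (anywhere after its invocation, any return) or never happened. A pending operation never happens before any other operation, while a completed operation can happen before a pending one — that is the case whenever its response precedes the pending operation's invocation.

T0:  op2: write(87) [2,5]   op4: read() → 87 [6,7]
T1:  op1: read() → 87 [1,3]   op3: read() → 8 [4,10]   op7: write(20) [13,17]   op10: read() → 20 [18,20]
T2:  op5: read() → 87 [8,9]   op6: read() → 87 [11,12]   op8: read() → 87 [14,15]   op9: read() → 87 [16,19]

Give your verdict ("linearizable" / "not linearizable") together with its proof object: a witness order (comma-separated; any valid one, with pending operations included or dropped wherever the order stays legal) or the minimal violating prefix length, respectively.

already the first 10 events (up to op3's response at time 10) admit no linearization; the first 9 still do
every one of the 7 real-time-consistent orders over 5 completed atomic register ops fails the sequential spec
e.g. op1, op2, op3, op4, op5: illegal at step 1, since op1 read() → 87 cannot apply there
e.g. op1, op2, op4, op3, op5: illegal at step 1, since op1 read() → 87 cannot apply there

not linearizable — minimal violating prefix: 10 events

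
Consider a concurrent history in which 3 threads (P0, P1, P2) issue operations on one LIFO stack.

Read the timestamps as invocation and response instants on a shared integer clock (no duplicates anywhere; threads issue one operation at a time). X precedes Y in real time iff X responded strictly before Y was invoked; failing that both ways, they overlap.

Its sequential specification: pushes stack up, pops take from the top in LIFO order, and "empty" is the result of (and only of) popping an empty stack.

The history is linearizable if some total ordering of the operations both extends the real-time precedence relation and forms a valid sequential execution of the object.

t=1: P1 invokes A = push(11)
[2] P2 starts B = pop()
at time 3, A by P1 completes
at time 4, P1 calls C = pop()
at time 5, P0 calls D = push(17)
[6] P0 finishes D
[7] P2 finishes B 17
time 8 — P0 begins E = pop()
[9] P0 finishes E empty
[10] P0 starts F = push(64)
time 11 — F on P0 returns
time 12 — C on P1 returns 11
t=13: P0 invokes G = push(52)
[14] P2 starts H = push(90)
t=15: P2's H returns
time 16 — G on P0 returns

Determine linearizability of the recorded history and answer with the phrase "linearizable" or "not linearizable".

linearizable

witness order: A, C, D, B, E, F, G, H
after step 1 (A push(11)): stack <11>
after step 2 (C pop() → 11): stack <>
after step 3 (D push(17)): stack <17>
after step 4 (B pop() → 17): stack <>
after step 5 (E pop() → empty): stack <>
after step 6 (F push(64)): stack <64>
after step 7 (G push(52)): stack <64,52>
after step 8 (H push(90)): stack <64,52,90>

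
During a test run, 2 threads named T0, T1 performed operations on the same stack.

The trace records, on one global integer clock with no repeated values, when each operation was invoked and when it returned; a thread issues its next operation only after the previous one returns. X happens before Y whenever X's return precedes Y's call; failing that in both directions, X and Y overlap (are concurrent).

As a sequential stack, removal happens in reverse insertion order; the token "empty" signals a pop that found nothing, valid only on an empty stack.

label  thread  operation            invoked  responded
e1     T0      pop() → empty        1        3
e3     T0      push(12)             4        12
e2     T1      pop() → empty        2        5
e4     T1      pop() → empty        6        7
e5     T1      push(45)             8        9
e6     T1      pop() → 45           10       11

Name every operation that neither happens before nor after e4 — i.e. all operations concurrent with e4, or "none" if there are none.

e3

concurrent with e4 ([6,7]): every op whose interval crosses 6..7
e1 [1,3]: before
e2 [2,5]: before
e3 [4,12]: concurrent
e5 [8,9]: after
e6 [10,11]: after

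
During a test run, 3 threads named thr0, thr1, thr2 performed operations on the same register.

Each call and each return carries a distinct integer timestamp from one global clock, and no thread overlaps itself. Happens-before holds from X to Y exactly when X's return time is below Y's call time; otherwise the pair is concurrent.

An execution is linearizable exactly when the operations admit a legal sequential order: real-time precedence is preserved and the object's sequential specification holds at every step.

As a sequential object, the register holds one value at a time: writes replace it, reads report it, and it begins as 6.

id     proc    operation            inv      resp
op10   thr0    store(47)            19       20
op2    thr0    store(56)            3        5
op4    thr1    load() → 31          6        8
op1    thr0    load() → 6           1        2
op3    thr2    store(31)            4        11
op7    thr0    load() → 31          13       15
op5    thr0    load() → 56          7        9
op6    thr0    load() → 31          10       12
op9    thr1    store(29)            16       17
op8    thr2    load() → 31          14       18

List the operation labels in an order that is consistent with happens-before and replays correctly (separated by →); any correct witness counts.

1. op1 load() → 6, leaving value 6
2. op2 store(56), leaving value 56
3. op5 load() → 56, leaving value 56
4. op3 store(31), leaving value 31
5. op4 load() → 31, leaving value 31
6. op6 load() → 31, leaving value 31
7. op7 load() → 31, leaving value 31
8. op8 load() → 31, leaving value 31
9. op9 store(29), leaving value 29
10. op10 store(47), leaving value 47

op1 → op2 → op5 → op3 → op4 → op6 → op7 → op8 → op9 → op10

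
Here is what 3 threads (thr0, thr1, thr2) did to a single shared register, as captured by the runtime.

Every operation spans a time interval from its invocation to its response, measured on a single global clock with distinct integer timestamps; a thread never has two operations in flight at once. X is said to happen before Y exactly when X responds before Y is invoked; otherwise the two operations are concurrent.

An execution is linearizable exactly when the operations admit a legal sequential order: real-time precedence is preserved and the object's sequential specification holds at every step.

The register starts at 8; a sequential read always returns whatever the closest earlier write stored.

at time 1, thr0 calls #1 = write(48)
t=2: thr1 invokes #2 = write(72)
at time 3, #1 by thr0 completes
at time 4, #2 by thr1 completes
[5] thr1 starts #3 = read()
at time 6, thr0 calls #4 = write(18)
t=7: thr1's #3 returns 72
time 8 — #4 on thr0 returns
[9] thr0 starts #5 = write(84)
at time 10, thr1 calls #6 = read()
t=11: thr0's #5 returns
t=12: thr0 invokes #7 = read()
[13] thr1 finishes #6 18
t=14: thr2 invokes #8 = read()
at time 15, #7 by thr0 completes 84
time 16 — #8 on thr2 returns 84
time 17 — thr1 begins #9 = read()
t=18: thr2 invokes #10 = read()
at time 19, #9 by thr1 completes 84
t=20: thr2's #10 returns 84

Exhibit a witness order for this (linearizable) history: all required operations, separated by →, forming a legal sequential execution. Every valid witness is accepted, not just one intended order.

after step 1 (#1 write(48)): value 48
after step 2 (#2 write(72)): value 72
after step 3 (#3 read() → 72): value 72
after step 4 (#4 write(18)): value 18
after step 5 (#6 read() → 18): value 18
after step 6 (#5 write(84)): value 84
after step 7 (#7 read() → 84): value 84
after step 8 (#8 read() → 84): value 84
after step 9 (#9 read() → 84): value 84
after step 10 (#10 read() → 84): value 84

#1 → #2 → #3 → #4 → #6 → #5 → #7 → #8 → #9 → #10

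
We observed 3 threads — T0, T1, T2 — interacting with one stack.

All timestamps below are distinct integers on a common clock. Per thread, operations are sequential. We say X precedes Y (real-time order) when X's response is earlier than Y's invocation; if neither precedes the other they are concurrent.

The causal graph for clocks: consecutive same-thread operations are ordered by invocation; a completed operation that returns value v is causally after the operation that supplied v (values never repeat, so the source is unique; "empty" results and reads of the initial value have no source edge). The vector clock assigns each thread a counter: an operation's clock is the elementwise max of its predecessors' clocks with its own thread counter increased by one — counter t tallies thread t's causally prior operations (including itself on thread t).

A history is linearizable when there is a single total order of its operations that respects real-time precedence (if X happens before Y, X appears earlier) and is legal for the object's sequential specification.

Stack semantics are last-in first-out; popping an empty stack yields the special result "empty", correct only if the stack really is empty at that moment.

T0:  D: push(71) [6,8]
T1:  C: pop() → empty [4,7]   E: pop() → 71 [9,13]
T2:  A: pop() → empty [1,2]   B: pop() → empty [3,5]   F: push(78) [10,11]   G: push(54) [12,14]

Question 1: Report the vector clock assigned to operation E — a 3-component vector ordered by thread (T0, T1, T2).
(1, 2, 0)

root op A, invoked 1: fresh clock plus T2's own tick → (0, 0, 1)
root op C, invoked 4: fresh clock plus T1's own tick → (0, 1, 0)
root op D, invoked 6: fresh clock plus T0's own tick → (1, 0, 0)
merge at B (invoked 3): VC(A)=(0, 0, 1), own-thread bump on T2 → (0, 0, 2)
merge at F (invoked 10): VC(B)=(0, 0, 2), own-thread bump on T2 → (0, 0, 3)
merge at E (invoked 9): VC(C)=(0, 1, 0), VC(D)=(1, 0, 0), own-thread bump on T1 → (1, 2, 0)
merge at G (invoked 12): VC(F)=(0, 0, 3), own-thread bump on T2 → (0, 0, 4)
target: VC(E) = (1, 2, 0)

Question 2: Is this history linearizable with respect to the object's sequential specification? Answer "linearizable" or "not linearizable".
linearizable

witness order: A, B, C, D, E, F, G
1. A pop() → empty, leaving stack <>
2. B pop() → empty, leaving stack <>
3. C pop() → empty, leaving stack <>
4. D push(71), leaving stack <71>
5. E pop() → 71, leaving stack <>
6. F push(78), leaving stack <78>
7. G push(54), leaving stack <78,54>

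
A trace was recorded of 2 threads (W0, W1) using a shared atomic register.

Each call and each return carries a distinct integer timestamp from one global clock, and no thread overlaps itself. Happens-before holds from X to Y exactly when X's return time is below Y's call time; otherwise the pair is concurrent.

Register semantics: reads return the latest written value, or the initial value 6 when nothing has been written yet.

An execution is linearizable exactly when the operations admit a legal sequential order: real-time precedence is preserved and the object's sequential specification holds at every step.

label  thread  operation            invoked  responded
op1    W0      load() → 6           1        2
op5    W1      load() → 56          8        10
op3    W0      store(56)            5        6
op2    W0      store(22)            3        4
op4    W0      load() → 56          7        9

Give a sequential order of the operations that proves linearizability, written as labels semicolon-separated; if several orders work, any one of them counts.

op1; op2; op3; op4; op5

after step 1 (op1 load() → 6): value 6
after step 2 (op2 store(22)): value 22
after step 3 (op3 store(56)): value 56
after step 4 (op4 load() → 56): value 56
after step 5 (op5 load() → 56): value 56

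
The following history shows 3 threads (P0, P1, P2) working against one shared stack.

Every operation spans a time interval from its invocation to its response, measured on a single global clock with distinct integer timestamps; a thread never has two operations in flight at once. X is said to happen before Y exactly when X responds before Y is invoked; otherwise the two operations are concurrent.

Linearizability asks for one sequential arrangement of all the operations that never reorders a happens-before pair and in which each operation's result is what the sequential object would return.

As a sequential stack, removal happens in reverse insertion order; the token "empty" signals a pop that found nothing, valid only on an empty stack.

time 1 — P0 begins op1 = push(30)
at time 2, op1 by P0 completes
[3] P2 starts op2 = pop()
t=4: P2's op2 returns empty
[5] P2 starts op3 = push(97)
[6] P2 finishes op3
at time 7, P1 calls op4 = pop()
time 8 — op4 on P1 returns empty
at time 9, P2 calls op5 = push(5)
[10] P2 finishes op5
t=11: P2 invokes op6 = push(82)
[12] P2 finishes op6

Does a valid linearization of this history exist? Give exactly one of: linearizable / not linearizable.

the violation lands at event 4, op2's response at time 4: events 1..3 linearize, events 1..4 do not
the sole real-time-consistent order of 2 completed operations fails the stack replay
one such order, op1, op2, breaks at step 2 where op2 pop() → empty is illegal

not linearizable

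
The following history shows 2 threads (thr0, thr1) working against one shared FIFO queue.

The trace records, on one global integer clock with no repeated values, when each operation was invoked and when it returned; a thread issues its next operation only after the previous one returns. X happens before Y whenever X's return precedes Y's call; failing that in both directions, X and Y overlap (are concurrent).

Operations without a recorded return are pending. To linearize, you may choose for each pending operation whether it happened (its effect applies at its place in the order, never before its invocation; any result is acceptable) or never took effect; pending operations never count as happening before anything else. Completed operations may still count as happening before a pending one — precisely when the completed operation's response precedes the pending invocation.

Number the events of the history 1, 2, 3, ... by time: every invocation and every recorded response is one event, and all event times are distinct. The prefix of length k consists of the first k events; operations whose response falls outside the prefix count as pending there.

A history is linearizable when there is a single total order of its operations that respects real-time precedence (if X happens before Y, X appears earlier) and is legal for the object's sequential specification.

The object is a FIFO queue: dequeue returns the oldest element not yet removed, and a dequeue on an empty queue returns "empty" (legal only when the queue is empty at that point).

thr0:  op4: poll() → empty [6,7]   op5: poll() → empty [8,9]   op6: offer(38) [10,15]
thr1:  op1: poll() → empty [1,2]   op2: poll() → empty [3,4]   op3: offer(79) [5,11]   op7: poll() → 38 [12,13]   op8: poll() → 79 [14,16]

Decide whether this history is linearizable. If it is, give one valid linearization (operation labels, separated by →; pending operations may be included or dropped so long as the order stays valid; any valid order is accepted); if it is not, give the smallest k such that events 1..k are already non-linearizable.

linearizable — witness: op1 → op2 → op4 → op5 → op6 → op3 → op7 → op8

after step 1 (op1 poll() → empty): queue <>
after step 2 (op2 poll() → empty): queue <>
after step 3 (op4 poll() → empty): queue <>
after step 4 (op5 poll() → empty): queue <>
after step 5 (op6 offer(38)): queue <38>
after step 6 (op3 offer(79)): queue <38,79>
after step 7 (op7 poll() → 38): queue <79>
after step 8 (op8 poll() → 79): queue <>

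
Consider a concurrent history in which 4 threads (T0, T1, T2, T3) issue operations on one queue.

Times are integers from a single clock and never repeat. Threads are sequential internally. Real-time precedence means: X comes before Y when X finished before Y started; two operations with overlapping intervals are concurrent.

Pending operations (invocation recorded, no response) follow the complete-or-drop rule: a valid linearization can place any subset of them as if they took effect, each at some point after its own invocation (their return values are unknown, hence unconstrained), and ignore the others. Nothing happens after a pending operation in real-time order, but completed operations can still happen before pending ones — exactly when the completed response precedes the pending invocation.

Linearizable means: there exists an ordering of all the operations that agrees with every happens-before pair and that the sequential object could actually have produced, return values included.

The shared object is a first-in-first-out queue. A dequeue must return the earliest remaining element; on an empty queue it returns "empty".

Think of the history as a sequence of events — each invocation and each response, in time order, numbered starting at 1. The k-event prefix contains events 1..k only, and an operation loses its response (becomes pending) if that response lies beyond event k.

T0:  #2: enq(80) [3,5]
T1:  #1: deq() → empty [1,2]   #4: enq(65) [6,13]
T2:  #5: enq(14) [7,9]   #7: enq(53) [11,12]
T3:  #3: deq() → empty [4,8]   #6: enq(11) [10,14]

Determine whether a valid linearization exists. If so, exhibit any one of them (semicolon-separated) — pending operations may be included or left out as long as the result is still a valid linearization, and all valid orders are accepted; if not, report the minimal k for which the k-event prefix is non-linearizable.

linearizable — witness: #1; #3; #2; #4; #5; #6; #7

after step 1 (#1 deq() → empty): queue <>
after step 2 (#3 deq() → empty): queue <>
after step 3 (#2 enq(80)): queue <80>
after step 4 (#4 enq(65)): queue <80,65>
after step 5 (#5 enq(14)): queue <80,65,14>
after step 6 (#6 enq(11)): queue <80,65,14,11>
after step 7 (#7 enq(53)): queue <80,65,14,11,53>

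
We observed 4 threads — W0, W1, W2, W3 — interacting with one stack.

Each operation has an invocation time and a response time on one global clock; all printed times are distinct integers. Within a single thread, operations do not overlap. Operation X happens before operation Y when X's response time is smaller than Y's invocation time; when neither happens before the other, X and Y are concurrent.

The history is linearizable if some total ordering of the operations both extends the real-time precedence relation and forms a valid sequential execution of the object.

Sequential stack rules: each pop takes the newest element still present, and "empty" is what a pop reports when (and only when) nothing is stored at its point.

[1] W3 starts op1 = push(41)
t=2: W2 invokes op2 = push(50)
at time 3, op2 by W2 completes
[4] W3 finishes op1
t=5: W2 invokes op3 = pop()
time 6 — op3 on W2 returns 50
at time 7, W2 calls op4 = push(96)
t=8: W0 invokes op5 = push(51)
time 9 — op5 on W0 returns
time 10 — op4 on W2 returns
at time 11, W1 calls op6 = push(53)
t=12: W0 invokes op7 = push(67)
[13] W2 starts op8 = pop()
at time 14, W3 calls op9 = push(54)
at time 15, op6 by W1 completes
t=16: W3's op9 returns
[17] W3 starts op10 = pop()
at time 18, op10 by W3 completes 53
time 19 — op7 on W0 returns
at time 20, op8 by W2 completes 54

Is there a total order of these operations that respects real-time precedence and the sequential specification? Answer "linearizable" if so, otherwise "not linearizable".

linearizable

witness order: op1, op2, op3, op4, op5, op6, op9, op8, op10, op7
after step 1 (op1 push(41)): stack <41>
after step 2 (op2 push(50)): stack <41,50>
after step 3 (op3 pop() → 50): stack <41>
after step 4 (op4 push(96)): stack <41,96>
after step 5 (op5 push(51)): stack <41,96,51>
after step 6 (op6 push(53)): stack <41,96,51,53>
after step 7 (op9 push(54)): stack <41,96,51,53,54>
after step 8 (op8 pop() → 54): stack <41,96,51,53>
after step 9 (op10 pop() → 53): stack <41,96,51>
after step 10 (op7 push(67)): stack <41,96,51,67>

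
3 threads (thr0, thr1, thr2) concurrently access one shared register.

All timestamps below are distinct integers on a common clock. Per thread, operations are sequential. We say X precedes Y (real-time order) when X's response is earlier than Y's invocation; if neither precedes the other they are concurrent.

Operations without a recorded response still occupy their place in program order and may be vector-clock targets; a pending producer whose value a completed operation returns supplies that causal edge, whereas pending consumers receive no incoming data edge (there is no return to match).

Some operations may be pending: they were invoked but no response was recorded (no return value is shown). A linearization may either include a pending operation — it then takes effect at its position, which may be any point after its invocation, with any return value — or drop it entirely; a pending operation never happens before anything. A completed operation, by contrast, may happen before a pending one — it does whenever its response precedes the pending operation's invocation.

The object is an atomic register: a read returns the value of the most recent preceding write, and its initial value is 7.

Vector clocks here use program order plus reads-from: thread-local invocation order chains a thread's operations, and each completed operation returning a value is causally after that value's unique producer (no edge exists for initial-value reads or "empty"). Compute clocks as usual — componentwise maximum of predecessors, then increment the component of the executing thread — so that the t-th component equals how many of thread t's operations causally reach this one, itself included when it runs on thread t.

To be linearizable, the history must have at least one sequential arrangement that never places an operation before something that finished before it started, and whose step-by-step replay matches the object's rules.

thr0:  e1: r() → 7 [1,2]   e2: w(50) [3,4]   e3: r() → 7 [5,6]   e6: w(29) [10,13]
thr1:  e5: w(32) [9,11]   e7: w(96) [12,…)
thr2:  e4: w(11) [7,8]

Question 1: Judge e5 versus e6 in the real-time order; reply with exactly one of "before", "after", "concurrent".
e5 spans [9,11], e6 spans [10,13]
the intervals overlap in both directions

concurrent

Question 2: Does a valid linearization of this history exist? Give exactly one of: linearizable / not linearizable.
prefix check: 1..5 passes, 1..6 fails once e3's time-6 response joins
the sole real-time-consistent order of 3 completed operations fails the register replay
for example e1, e2, e3 fails at step 3: e3 r() → 7 is not legal there

not linearizable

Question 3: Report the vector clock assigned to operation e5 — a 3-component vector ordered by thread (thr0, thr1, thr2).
VC(e4, invoked at 7): no causal predecessors; +1 on thr2 → (0, 0, 1)
VC(e5, invoked at 9): no causal predecessors; +1 on thr1 → (0, 1, 0)
VC(e1, invoked at 1): no causal predecessors; +1 on thr0 → (1, 0, 0)
e7 (invocation 12): componentwise max over VC(e5)=(0, 1, 0), +1 at thr1, giving (0, 2, 0)
e2 (invocation 3): componentwise max over VC(e1)=(1, 0, 0), +1 at thr0, giving (2, 0, 0)
e3 (invocation 5): componentwise max over VC(e2)=(2, 0, 0), +1 at thr0, giving (3, 0, 0)
e6 (invocation 10): componentwise max over VC(e3)=(3, 0, 0), +1 at thr0, giving (4, 0, 0)
target: VC(e5) = (0, 1, 0)

(0, 1, 0)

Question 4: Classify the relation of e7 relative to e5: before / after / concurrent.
e7 spans [12,…), e5 spans [9,11]
resp(e5)=11 < inv(e7)=12

after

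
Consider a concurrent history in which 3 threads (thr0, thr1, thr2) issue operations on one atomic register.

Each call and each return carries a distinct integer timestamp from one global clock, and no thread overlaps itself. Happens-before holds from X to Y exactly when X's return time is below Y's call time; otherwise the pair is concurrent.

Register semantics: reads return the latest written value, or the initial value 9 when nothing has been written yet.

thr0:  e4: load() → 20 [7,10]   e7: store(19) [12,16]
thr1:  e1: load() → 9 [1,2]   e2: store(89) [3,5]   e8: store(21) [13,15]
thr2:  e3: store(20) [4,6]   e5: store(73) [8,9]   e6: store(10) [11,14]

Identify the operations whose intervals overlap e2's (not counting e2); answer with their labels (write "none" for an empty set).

e3

e2 runs from 3 to 5; window-overlapping ops are concurrent
e1 [1,2]: before
e3 [4,6]: concurrent
e4 [7,10]: after
e5 [8,9]: after
e6 [11,14]: after
e7 [12,16]: after
e8 [13,15]: after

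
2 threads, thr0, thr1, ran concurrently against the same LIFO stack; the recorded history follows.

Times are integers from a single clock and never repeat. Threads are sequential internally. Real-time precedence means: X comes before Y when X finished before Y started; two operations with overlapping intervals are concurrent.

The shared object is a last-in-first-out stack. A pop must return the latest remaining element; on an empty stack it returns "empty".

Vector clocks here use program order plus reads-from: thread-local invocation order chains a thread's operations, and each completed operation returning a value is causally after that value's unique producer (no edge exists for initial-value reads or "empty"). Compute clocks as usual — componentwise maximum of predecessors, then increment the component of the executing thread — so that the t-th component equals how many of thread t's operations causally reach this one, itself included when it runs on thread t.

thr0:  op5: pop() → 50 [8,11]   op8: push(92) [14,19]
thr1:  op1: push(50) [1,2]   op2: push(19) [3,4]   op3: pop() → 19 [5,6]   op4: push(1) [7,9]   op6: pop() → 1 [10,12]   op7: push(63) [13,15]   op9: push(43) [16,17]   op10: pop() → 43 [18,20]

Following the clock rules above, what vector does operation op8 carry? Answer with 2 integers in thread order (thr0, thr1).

(2, 1)

invoked at 1, op1 has no predecessors; its own thr1 bump gives (0, 1)
op2, invoked 3, takes VC(op1)=(0, 1) under max, adds 1 for thr1 → (0, 2)
op5, invoked 8, takes VC(op1)=(0, 1) under max, adds 1 for thr0 → (1, 1)
op3, invoked 5, takes VC(op2)=(0, 2) under max, adds 1 for thr1 → (0, 3)
op8, invoked 14, takes VC(op5)=(1, 1) under max, adds 1 for thr0 → (2, 1)
op4, invoked 7, takes VC(op3)=(0, 3) under max, adds 1 for thr1 → (0, 4)
op6, invoked 10, takes VC(op4)=(0, 4) under max, adds 1 for thr1 → (0, 5)
op7, invoked 13, takes VC(op6)=(0, 5) under max, adds 1 for thr1 → (0, 6)
op9, invoked 16, takes VC(op7)=(0, 6) under max, adds 1 for thr1 → (0, 7)
op10, invoked 18, takes VC(op9)=(0, 7) under max, adds 1 for thr1 → (0, 8)
target: VC(op8) = (2, 1)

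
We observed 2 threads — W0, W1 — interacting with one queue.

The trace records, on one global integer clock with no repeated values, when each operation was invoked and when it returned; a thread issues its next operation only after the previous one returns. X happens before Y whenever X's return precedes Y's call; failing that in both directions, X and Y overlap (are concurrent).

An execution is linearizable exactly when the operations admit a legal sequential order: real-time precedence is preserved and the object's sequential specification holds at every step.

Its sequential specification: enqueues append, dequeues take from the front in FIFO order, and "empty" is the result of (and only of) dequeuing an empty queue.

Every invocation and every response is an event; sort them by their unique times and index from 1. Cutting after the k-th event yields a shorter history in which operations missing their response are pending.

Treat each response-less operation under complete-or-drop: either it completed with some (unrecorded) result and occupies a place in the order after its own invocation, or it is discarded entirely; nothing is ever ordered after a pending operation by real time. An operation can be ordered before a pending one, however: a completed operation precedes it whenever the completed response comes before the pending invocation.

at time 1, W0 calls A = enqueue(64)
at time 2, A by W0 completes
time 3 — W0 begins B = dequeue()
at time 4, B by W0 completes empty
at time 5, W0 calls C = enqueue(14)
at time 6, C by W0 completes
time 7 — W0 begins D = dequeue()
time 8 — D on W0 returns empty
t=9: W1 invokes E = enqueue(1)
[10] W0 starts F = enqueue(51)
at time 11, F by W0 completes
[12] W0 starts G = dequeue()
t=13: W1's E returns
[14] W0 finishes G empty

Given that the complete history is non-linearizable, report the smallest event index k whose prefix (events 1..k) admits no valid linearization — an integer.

4

events 1..3 are linearizable, e.g. via A:
step 1: A enqueue(64) — queue <64>
event 4 — B's response, time 4 — after it, nothing linearizes
one such order, A, B, breaks at step 2 where B dequeue() → empty is illegal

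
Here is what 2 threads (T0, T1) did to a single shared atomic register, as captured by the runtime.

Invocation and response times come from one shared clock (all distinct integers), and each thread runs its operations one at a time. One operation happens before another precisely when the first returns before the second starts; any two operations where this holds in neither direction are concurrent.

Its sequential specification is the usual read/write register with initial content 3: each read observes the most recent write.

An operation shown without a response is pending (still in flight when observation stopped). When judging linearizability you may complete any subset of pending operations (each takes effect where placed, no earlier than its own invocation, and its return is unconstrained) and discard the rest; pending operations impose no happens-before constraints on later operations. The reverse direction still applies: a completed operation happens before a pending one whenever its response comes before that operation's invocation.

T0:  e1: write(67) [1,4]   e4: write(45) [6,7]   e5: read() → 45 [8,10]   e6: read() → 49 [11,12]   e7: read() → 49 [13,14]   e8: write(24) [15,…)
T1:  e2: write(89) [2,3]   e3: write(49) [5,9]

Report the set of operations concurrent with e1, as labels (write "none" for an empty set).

e2

concurrent with e1 ([1,4]): every op whose interval crosses 1..4
e2 [2,3]: concurrent
e3 [5,9]: after
e4 [6,7]: after
e5 [8,10]: after
e6 [11,12]: after
e7 [13,14]: after
e8 [15,…): after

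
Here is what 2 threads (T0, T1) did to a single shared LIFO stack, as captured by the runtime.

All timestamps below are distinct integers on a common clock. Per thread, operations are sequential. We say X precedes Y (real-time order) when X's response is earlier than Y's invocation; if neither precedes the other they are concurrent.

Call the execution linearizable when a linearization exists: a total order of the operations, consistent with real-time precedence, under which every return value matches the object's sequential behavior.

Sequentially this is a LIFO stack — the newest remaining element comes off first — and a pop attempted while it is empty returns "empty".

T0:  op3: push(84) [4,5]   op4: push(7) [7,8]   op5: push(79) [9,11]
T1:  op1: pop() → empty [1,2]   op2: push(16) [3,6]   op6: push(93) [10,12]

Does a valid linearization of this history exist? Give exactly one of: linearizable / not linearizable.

witness order: op1, op2, op3, op4, op5, op6
1. op1 pop() → empty, leaving stack <>
2. op2 push(16), leaving stack <16>
3. op3 push(84), leaving stack <16,84>
4. op4 push(7), leaving stack <16,84,7>
5. op5 push(79), leaving stack <16,84,7,79>
6. op6 push(93), leaving stack <16,84,7,79,93>

linearizable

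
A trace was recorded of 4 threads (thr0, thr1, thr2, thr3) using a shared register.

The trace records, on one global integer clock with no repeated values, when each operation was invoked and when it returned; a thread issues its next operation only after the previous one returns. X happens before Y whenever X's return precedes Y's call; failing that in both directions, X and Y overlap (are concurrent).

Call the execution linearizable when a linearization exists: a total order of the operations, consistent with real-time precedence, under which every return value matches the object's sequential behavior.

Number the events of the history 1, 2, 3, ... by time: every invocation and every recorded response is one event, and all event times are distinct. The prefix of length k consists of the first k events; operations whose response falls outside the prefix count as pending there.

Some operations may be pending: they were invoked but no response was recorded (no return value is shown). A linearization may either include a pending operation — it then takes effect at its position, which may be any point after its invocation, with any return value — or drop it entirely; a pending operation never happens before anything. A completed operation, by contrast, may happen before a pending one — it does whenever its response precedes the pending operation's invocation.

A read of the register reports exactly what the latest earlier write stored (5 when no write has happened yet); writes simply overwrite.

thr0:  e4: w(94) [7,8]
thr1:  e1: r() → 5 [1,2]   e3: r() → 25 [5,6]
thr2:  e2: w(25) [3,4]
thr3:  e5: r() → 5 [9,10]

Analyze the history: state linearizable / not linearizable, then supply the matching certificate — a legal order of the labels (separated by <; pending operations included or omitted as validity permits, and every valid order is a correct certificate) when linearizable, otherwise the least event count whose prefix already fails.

through event 9 a valid linearization exists; event 10 (e5 responding at time 10) ends that
one real-time candidate order over the 5 completed operations — the register replay rejects it
one such order, e1, e2, e3, e4, e5, breaks at step 5 where e5 r() → 5 is illegal

not linearizable — minimal violating prefix: 10 events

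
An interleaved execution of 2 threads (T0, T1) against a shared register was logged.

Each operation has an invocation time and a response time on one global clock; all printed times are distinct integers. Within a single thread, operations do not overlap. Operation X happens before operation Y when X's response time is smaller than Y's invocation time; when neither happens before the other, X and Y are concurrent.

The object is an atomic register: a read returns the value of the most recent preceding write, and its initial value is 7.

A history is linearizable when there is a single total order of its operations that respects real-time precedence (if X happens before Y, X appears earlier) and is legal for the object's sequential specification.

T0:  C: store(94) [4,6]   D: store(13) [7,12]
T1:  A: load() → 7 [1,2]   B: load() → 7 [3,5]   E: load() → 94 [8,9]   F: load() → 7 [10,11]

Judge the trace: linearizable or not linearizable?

not linearizable

the violation lands at event 11, F's response at time 11: events 1..10 linearize, events 1..11 do not
checked exhaustively: 2 real-time-consistent orders of 5 completed operations, zero legal register replays
completion choices over the 1 pending operation (D) were checked; none helps
one such order, A, B, C, E, F (pending dropped), breaks at step 5 where F load() → 7 is illegal
one such order, A, C, B, E, F (pending dropped), breaks at step 3 where B load() → 7 is illegal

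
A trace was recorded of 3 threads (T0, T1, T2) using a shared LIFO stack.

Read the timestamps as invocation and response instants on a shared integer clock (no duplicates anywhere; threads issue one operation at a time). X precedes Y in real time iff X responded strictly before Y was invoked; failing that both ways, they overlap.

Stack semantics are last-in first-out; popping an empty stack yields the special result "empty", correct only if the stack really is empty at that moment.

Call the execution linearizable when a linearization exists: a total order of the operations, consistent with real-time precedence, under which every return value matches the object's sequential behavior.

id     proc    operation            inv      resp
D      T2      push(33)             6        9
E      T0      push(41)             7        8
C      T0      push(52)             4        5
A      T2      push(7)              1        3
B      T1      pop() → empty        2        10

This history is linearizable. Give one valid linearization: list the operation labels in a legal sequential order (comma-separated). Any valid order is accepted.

after step 1 (B pop() → empty): stack <>
after step 2 (A push(7)): stack <7>
after step 3 (C push(52)): stack <7,52>
after step 4 (D push(33)): stack <7,52,33>
after step 5 (E push(41)): stack <7,52,33,41>

B, A, C, D, E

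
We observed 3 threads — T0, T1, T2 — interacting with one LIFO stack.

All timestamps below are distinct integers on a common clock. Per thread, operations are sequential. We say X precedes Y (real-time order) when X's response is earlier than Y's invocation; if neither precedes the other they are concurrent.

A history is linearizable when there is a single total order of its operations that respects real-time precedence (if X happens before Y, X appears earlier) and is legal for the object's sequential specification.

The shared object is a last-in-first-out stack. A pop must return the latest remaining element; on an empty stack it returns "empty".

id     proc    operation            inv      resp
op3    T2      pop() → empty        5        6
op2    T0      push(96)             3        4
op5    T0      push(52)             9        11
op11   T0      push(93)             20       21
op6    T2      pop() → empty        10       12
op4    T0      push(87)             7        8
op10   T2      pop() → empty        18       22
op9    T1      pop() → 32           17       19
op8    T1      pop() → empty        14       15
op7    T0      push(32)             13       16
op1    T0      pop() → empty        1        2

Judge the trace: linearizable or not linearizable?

already the first 6 events (up to op3's response at time 6) admit no linearization; the first 5 still do
a single order respects real time; the 3 completed LIFO stack operations fail replay along it
sample order op1, op2, op3 stalls at step 3 — op3 pop() → empty has no legal effect

not linearizable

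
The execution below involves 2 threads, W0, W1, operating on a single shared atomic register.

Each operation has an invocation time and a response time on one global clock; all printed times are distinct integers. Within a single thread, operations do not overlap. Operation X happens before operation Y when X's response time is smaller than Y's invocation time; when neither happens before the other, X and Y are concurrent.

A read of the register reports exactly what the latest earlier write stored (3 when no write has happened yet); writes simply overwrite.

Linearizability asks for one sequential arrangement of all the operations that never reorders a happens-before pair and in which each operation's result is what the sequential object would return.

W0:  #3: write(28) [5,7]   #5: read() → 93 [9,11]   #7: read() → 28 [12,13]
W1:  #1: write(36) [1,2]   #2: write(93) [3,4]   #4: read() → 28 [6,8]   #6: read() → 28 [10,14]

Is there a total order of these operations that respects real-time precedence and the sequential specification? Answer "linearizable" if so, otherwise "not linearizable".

the violation lands at event 11, #5's response at time 11: events 1..10 linearize, events 1..11 do not
all 2 real-time-respecting orders fail — 5 completed atomic register operations, no legal replay
including or dropping the 1 pending operation (#6) in any combination fails
for example #1, #2, #3, #4, #5 (pending dropped) fails at step 5: #5 read() → 93 is not legal there
for example #1, #2, #4, #3, #5 (pending dropped) fails at step 3: #4 read() → 28 is not legal there

not linearizable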